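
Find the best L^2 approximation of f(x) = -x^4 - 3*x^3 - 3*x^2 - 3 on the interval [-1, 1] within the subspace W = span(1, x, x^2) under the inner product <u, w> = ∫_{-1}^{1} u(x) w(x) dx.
g(x) = -27*x^2/7 - 9*x/5 - 102/35

The best approximation g ∈ W is the orthogonal projection of f onto W. Writing g = a_0 + a_1 x + a_2 x^2, the coefficients solve the normal equations G · a = b where
  G_{ij} = <φ_i, φ_j> and b_i = <f, φ_i>, with φ_0 = 1, φ_1 = x, φ_2 = x^2.
G =
  [2, 0, 2/3]
  [0, 2/3, 0]
  [2/3, 0, 2/5],
b = (-42/5, -6/5, -122/35).
Solving gives a_0 = -102/35, a_1 = -9/5, a_2 = -27/7, so
  g(x) = -27*x^2/7 - 9*x/5 - 102/35.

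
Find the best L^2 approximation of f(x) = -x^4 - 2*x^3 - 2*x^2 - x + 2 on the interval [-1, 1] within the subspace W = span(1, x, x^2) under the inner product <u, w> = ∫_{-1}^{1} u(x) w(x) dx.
g(x) = -20*x^2/7 - 11*x/5 + 73/35

The best approximation g ∈ W is the orthogonal projection of f onto W. Writing g = a_0 + a_1 x + a_2 x^2, the coefficients solve the normal equations G · a = b where
  G_{ij} = <φ_i, φ_j> and b_i = <f, φ_i>, with φ_0 = 1, φ_1 = x, φ_2 = x^2.
G =
  [2, 0, 2/3]
  [0, 2/3, 0]
  [2/3, 0, 2/5],
b = (34/15, -22/15, 26/105).
Solving gives a_0 = 73/35, a_1 = -11/5, a_2 = -20/7, so
  g(x) = -20*x^2/7 - 11*x/5 + 73/35.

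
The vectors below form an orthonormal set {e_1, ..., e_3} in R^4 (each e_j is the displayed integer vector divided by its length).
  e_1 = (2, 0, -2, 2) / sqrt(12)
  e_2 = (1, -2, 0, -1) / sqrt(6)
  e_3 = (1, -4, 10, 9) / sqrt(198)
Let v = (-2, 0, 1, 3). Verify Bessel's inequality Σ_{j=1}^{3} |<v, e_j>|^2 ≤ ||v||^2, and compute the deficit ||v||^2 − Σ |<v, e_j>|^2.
Σ |<v, e_j>|^2 = 1025/99; ||v||^2 = 14; deficit = 361/99

Write each e_j = u_j / sqrt(<u_j, u_j>) where u_j is the displayed integer vector. Then <v, e_j> = <v, u_j> / sqrt(<u_j, u_j>), so |<v, e_j>|^2 = <v, u_j>^2 / <u_j, u_j>.
Coefficients: <v, e_1> = 0/sqrt(12), <v, e_2> = -5/sqrt(6), <v, e_3> = 35/sqrt(198).
Square and sum: Σ |<v, e_j>|^2 = 1025/99.
Compute ||v||^2 = v·v = 14.
Deficit = 14 − 1025/99 = 361/99 ≥ 0, confirming Bessel's inequality. (The deficit equals ||v − Σ <v,e_j> e_j||^2, the squared distance from v to span{e_j}.)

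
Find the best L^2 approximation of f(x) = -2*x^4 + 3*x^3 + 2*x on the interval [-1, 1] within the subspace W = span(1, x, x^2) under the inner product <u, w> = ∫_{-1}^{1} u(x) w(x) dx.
g(x) = -12*x^2/7 + 19*x/5 + 6/35

The best approximation g ∈ W is the orthogonal projection of f onto W. Writing g = a_0 + a_1 x + a_2 x^2, the coefficients solve the normal equations G · a = b where
  G_{ij} = <φ_i, φ_j> and b_i = <f, φ_i>, with φ_0 = 1, φ_1 = x, φ_2 = x^2.
G =
  [2, 0, 2/3]
  [0, 2/3, 0]
  [2/3, 0, 2/5],
b = (-4/5, 38/15, -4/7).
Solving gives a_0 = 6/35, a_1 = 19/5, a_2 = -12/7, so
  g(x) = -12*x^2/7 + 19*x/5 + 6/35.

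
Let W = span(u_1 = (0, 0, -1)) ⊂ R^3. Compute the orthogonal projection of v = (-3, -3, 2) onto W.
proj_W(v) = (0, 0, 2)

Set up U = [u_1 | ... | u_1] ∈ R^(3×1). The projector onto W = col(U) is P = U (U^T U)^(-1) U^T.
Compute U^T U =
  [1],
and U^T v = (-2).
Solve U^T U · c = U^T v for the coefficients: c = (-2). The projection is proj_W(v) = U c.
Check: (v - proj_W(v)) · u_1 = 0  (should be 0).
Result: proj_W(v) = (0, 0, 2).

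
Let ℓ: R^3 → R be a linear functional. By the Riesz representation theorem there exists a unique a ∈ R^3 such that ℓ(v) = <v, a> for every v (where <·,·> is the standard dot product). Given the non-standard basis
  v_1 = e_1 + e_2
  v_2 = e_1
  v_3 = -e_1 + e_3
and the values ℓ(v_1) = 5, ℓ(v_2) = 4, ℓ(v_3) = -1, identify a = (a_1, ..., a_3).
a = (4, 1, 3)

Write a = (a_1, ..., a_3) in the standard basis. For each basis vector v_i, ℓ(v_i) = <v_i, a> is a linear equation in the a_j's. Collect the n equations into a matrix system V a = ℓ, where row i of V is v_i (expressed in the standard basis). Since V is invertible (lower-triangular with 1s on the diagonal, up to permutation), solve by back-substitution:
  V =
[[1, 1, 0],
 [1, 0, 0],
 [-1, 0, 1]]
  V a = (5, 4, -1)
Solving gives a = (4, 1, 3).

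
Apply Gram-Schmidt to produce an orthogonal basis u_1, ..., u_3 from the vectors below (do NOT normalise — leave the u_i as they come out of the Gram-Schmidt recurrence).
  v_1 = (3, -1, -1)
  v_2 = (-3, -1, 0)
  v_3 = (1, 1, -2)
Orthogonal basis:
  u_1 = (3, -1, -1)
  u_2 = (-9/11, -19/11, -8/11)
  u_3 = (-7/23, 21/23, -42/23)

Apply the Gram-Schmidt recurrence
  u_1 = v_1
  u_i = v_i − Σ_{j<i} ((v_i · u_j) / (u_j · u_j)) · u_j.

Step by step this gives:
  u_1 = (3, -1, -1)
  u_2 = (-9/11, -19/11, -8/11)
  u_3 = (-7/23, 21/23, -42/23)

Orthogonality check:
  u_2 · u_1 = 0 (should be 0)
  u_3 · u_1 = 0 (should be 0)
  u_3 · u_2 = 0 (should be 0)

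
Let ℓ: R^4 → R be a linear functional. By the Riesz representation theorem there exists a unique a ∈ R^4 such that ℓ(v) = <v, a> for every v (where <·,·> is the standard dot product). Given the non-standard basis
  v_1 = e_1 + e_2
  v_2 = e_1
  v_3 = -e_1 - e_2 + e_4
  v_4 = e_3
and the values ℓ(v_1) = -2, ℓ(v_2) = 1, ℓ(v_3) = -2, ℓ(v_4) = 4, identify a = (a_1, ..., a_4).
a = (1, -3, 4, -4)

Write a = (a_1, ..., a_4) in the standard basis. For each basis vector v_i, ℓ(v_i) = <v_i, a> is a linear equation in the a_j's. Collect the n equations into a matrix system V a = ℓ, where row i of V is v_i (expressed in the standard basis). Since V is invertible (lower-triangular with 1s on the diagonal, up to permutation), solve by back-substitution:
  V =
[[1, 1, 0, 0],
 [1, 0, 0, 0],
 [-1, -1, 0, 1],
 [0, 0, 1, 0]]
  V a = (-2, 1, -2, 4)
Solving gives a = (1, -3, 4, -4).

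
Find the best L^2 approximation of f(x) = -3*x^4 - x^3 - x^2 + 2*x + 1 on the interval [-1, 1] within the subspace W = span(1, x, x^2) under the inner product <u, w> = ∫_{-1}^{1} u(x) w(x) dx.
g(x) = -25*x^2/7 + 7*x/5 + 44/35

The best approximation g ∈ W is the orthogonal projection of f onto W. Writing g = a_0 + a_1 x + a_2 x^2, the coefficients solve the normal equations G · a = b where
  G_{ij} = <φ_i, φ_j> and b_i = <f, φ_i>, with φ_0 = 1, φ_1 = x, φ_2 = x^2.
G =
  [2, 0, 2/3]
  [0, 2/3, 0]
  [2/3, 0, 2/5],
b = (2/15, 14/15, -62/105).
Solving gives a_0 = 44/35, a_1 = 7/5, a_2 = -25/7, so
  g(x) = -25*x^2/7 + 7*x/5 + 44/35.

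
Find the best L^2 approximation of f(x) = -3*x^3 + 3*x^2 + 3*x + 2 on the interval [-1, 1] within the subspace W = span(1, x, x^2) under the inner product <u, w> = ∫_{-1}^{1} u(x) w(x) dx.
g(x) = 3*x^2 + 6*x/5 + 2

The best approximation g ∈ W is the orthogonal projection of f onto W. Writing g = a_0 + a_1 x + a_2 x^2, the coefficients solve the normal equations G · a = b where
  G_{ij} = <φ_i, φ_j> and b_i = <f, φ_i>, with φ_0 = 1, φ_1 = x, φ_2 = x^2.
G =
  [2, 0, 2/3]
  [0, 2/3, 0]
  [2/3, 0, 2/5],
b = (6, 4/5, 38/15).
Solving gives a_0 = 2, a_1 = 6/5, a_2 = 3, so
  g(x) = 3*x^2 + 6*x/5 + 2.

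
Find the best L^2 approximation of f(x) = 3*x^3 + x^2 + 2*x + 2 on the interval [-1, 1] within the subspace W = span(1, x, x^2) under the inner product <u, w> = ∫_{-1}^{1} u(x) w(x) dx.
g(x) = x^2 + 19*x/5 + 2

The best approximation g ∈ W is the orthogonal projection of f onto W. Writing g = a_0 + a_1 x + a_2 x^2, the coefficients solve the normal equations G · a = b where
  G_{ij} = <φ_i, φ_j> and b_i = <f, φ_i>, with φ_0 = 1, φ_1 = x, φ_2 = x^2.
G =
  [2, 0, 2/3]
  [0, 2/3, 0]
  [2/3, 0, 2/5],
b = (14/3, 38/15, 26/15).
Solving gives a_0 = 2, a_1 = 19/5, a_2 = 1, so
  g(x) = x^2 + 19*x/5 + 2.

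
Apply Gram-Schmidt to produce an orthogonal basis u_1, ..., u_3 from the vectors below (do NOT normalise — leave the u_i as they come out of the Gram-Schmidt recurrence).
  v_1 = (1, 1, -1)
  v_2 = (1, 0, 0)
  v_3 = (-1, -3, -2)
Orthogonal basis:
  u_1 = (1, 1, -1)
  u_2 = (2/3, -1/3, 1/3)
  u_3 = (0, -5/2, -5/2)

Apply the Gram-Schmidt recurrence
  u_1 = v_1
  u_i = v_i − Σ_{j<i} ((v_i · u_j) / (u_j · u_j)) · u_j.

Step by step this gives:
  u_1 = (1, 1, -1)
  u_2 = (2/3, -1/3, 1/3)
  u_3 = (0, -5/2, -5/2)

Orthogonality check:
  u_2 · u_1 = 0 (should be 0)
  u_3 · u_1 = 0 (should be 0)
  u_3 · u_2 = 0 (should be 0)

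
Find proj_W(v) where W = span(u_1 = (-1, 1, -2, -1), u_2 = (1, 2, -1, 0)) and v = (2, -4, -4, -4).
proj_W(v) = (-74/33, -2/3, -52/33, -14/11)

Set up U = [u_1 | ... | u_2] ∈ R^(4×2). The projector onto W = col(U) is P = U (U^T U)^(-1) U^T.
Compute U^T U =
  [7, 3]
  [3, 6],
and U^T v = (6, -2).
Solve U^T U · c = U^T v for the coefficients: c = (14/11, -32/33). The projection is proj_W(v) = U c.
Check: (v - proj_W(v)) · u_1 = 0  (should be 0).
Check: (v - proj_W(v)) · u_2 = 0  (should be 0).
Result: proj_W(v) = (-74/33, -2/3, -52/33, -14/11).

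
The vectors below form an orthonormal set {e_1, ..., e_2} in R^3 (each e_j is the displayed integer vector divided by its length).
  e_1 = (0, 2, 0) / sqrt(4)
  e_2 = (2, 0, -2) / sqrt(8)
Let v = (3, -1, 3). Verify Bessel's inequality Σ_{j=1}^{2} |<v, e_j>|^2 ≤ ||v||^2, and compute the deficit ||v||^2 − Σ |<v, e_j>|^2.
Σ |<v, e_j>|^2 = 1; ||v||^2 = 19; deficit = 18

Write each e_j = u_j / sqrt(<u_j, u_j>) where u_j is the displayed integer vector. Then <v, e_j> = <v, u_j> / sqrt(<u_j, u_j>), so |<v, e_j>|^2 = <v, u_j>^2 / <u_j, u_j>.
Coefficients: <v, e_1> = -2/sqrt(4), <v, e_2> = 0/sqrt(8).
Square and sum: Σ |<v, e_j>|^2 = 1.
Compute ||v||^2 = v·v = 19.
Deficit = 19 − 1 = 18 ≥ 0, confirming Bessel's inequality. (The deficit equals ||v − Σ <v,e_j> e_j||^2, the squared distance from v to span{e_j}.)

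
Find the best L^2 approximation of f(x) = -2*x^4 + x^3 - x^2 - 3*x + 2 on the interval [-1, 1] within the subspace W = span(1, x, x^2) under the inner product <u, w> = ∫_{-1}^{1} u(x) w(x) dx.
g(x) = -19*x^2/7 - 12*x/5 + 76/35

The best approximation g ∈ W is the orthogonal projection of f onto W. Writing g = a_0 + a_1 x + a_2 x^2, the coefficients solve the normal equations G · a = b where
  G_{ij} = <φ_i, φ_j> and b_i = <f, φ_i>, with φ_0 = 1, φ_1 = x, φ_2 = x^2.
G =
  [2, 0, 2/3]
  [0, 2/3, 0]
  [2/3, 0, 2/5],
b = (38/15, -8/5, 38/105).
Solving gives a_0 = 76/35, a_1 = -12/5, a_2 = -19/7, so
  g(x) = -19*x^2/7 - 12*x/5 + 76/35.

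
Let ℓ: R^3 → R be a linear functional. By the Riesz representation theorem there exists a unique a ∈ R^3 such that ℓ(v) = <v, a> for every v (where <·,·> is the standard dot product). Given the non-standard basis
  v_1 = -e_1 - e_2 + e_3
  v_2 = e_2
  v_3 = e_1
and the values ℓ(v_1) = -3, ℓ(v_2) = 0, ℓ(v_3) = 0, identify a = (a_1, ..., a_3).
a = (0, 0, -3)

Write a = (a_1, ..., a_3) in the standard basis. For each basis vector v_i, ℓ(v_i) = <v_i, a> is a linear equation in the a_j's. Collect the n equations into a matrix system V a = ℓ, where row i of V is v_i (expressed in the standard basis). Since V is invertible (lower-triangular with 1s on the diagonal, up to permutation), solve by back-substitution:
  V =
[[-1, -1, 1],
 [0, 1, 0],
 [1, 0, 0]]
  V a = (-3, 0, 0)
Solving gives a = (0, 0, -3).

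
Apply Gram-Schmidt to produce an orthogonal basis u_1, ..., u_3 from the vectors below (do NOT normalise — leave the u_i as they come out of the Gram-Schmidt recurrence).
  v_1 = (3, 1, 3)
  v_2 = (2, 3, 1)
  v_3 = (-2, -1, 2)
Orthogonal basis:
  u_1 = (3, 1, 3)
  u_2 = (2/19, 45/19, -17/19)
  u_3 = (-108/61, 81/122, 189/122)

Apply the Gram-Schmidt recurrence
  u_1 = v_1
  u_i = v_i − Σ_{j<i} ((v_i · u_j) / (u_j · u_j)) · u_j.

Step by step this gives:
  u_1 = (3, 1, 3)
  u_2 = (2/19, 45/19, -17/19)
  u_3 = (-108/61, 81/122, 189/122)

Orthogonality check:
  u_2 · u_1 = 0 (should be 0)
  u_3 · u_1 = 0 (should be 0)
  u_3 · u_2 = 0 (should be 0)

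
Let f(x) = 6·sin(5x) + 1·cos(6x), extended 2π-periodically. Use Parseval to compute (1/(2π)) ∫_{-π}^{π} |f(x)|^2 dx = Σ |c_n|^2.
Σ |c_n|^2 = 37/2

Expand |f|^2 and use orthogonality of {sin(nx), cos(mx)} on [-π, π]:
  ∫_{-π}^{π} sin(nx)^2 dx = π, ∫ cos(mx)^2 dx = π, and cross terms integrate to 0.
So ∫_{-π}^{π} f(x)^2 dx = 6^2 · π + 1^2 · π = (36 + 1)π.
Divide by 2π: (36 + 1)/2 = 37/2.
By Parseval, this equals Σ |c_n|^2.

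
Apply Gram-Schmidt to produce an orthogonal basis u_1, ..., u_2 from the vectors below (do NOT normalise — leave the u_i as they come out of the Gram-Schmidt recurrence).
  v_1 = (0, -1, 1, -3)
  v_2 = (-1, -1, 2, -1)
Orthogonal basis:
  u_1 = (0, -1, 1, -3)
  u_2 = (-1, -5/11, 16/11, 7/11)

Apply the Gram-Schmidt recurrence
  u_1 = v_1
  u_i = v_i − Σ_{j<i} ((v_i · u_j) / (u_j · u_j)) · u_j.

Step by step this gives:
  u_1 = (0, -1, 1, -3)
  u_2 = (-1, -5/11, 16/11, 7/11)

Orthogonality check:
  u_2 · u_1 = 0 (should be 0)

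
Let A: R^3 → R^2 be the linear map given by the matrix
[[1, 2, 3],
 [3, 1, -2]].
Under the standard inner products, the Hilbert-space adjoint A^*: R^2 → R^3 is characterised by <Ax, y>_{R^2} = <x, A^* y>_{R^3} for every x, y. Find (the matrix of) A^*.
A^* = A^T =
[[1, 3],
 [2, 1],
 [3, -2]]

For real matrices with standard dot products, the defining identity <Ax, y> = <x, A^* y> gives (Ax)^T y = x^T (A^*) y, i.e. x^T A^T y = x^T (A^*) y. Since this holds for all x, y, we must have A^* = A^T. Therefore
A^* =
[[1, 3],
 [2, 1],
 [3, -2]].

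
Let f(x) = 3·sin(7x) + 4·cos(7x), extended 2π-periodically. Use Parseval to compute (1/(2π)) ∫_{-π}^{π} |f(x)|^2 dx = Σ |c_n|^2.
Σ |c_n|^2 = 25/2

Expand |f|^2 and use orthogonality of {sin(nx), cos(mx)} on [-π, π]:
  ∫_{-π}^{π} sin(nx)^2 dx = π, ∫ cos(mx)^2 dx = π, and cross terms integrate to 0.
So ∫_{-π}^{π} f(x)^2 dx = 3^2 · π + 4^2 · π = (9 + 16)π.
Divide by 2π: (9 + 16)/2 = 25/2.
By Parseval, this equals Σ |c_n|^2.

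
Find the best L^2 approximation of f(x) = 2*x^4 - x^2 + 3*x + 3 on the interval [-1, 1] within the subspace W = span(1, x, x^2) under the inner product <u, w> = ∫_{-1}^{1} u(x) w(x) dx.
g(x) = 5*x^2/7 + 3*x + 99/35

The best approximation g ∈ W is the orthogonal projection of f onto W. Writing g = a_0 + a_1 x + a_2 x^2, the coefficients solve the normal equations G · a = b where
  G_{ij} = <φ_i, φ_j> and b_i = <f, φ_i>, with φ_0 = 1, φ_1 = x, φ_2 = x^2.
G =
  [2, 0, 2/3]
  [0, 2/3, 0]
  [2/3, 0, 2/5],
b = (92/15, 2, 76/35).
Solving gives a_0 = 99/35, a_1 = 3, a_2 = 5/7, so
  g(x) = 5*x^2/7 + 3*x + 99/35.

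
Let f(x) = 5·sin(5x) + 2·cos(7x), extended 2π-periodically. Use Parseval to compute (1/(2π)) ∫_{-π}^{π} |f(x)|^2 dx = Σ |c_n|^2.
Σ |c_n|^2 = 29/2

Expand |f|^2 and use orthogonality of {sin(nx), cos(mx)} on [-π, π]:
  ∫_{-π}^{π} sin(nx)^2 dx = π, ∫ cos(mx)^2 dx = π, and cross terms integrate to 0.
So ∫_{-π}^{π} f(x)^2 dx = 5^2 · π + 2^2 · π = (25 + 4)π.
Divide by 2π: (25 + 4)/2 = 29/2.
By Parseval, this equals Σ |c_n|^2.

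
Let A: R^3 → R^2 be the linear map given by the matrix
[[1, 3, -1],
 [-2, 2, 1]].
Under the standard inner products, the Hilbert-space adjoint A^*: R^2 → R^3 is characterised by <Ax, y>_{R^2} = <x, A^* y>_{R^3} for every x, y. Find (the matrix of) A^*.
A^* = A^T =
[[1, -2],
 [3, 2],
 [-1, 1]]

For real matrices with standard dot products, the defining identity <Ax, y> = <x, A^* y> gives (Ax)^T y = x^T (A^*) y, i.e. x^T A^T y = x^T (A^*) y. Since this holds for all x, y, we must have A^* = A^T. Therefore
A^* =
[[1, -2],
 [3, 2],
 [-1, 1]].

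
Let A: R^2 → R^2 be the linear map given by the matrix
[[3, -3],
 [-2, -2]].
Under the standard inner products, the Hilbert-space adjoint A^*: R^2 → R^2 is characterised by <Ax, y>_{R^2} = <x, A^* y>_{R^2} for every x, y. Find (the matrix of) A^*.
A^* = A^T =
[[3, -2],
 [-3, -2]]

For real matrices with standard dot products, the defining identity <Ax, y> = <x, A^* y> gives (Ax)^T y = x^T (A^*) y, i.e. x^T A^T y = x^T (A^*) y. Since this holds for all x, y, we must have A^* = A^T. Therefore
A^* =
[[3, -2],
 [-3, -2]].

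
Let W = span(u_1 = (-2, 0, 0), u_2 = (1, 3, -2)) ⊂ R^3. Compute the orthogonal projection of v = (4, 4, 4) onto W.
proj_W(v) = (4, 12/13, -8/13)

Set up U = [u_1 | ... | u_2] ∈ R^(3×2). The projector onto W = col(U) is P = U (U^T U)^(-1) U^T.
Compute U^T U =
  [4, -2]
  [-2, 14],
and U^T v = (-8, 8).
Solve U^T U · c = U^T v for the coefficients: c = (-24/13, 4/13). The projection is proj_W(v) = U c.
Check: (v - proj_W(v)) · u_1 = 0  (should be 0).
Check: (v - proj_W(v)) · u_2 = 0  (should be 0).
Result: proj_W(v) = (4, 12/13, -8/13).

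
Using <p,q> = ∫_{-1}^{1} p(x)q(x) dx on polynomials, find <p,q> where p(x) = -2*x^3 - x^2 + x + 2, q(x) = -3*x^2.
<p,q> = -14/5

Expand the product: p(x)·q(x) = 6*x^5 + 3*x^4 - 3*x^3 - 6*x^2.
∫_{-1}^{1} of each monomial x^k gives [2/(k+1) if k even, 0 if k odd]. Integrating term-by-term (or equivalently evaluating the antiderivative F(x) = x^6 + 3*x^5/5 - 3*x^4/4 - 2*x^3 at the endpoints):
  F(1) − F(−1) = -23/20 − (33/20) = -14/5.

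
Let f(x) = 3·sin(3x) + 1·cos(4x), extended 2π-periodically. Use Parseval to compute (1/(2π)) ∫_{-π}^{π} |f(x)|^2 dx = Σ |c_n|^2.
Σ |c_n|^2 = 5

Expand |f|^2 and use orthogonality of {sin(nx), cos(mx)} on [-π, π]:
  ∫_{-π}^{π} sin(nx)^2 dx = π, ∫ cos(mx)^2 dx = π, and cross terms integrate to 0.
So ∫_{-π}^{π} f(x)^2 dx = 3^2 · π + 1^2 · π = (9 + 1)π.
Divide by 2π: (9 + 1)/2 = 5.
By Parseval, this equals Σ |c_n|^2.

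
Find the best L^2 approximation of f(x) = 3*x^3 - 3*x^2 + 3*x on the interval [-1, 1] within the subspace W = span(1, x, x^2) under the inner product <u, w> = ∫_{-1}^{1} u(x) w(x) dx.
g(x) = -3*x^2 + 24*x/5

The best approximation g ∈ W is the orthogonal projection of f onto W. Writing g = a_0 + a_1 x + a_2 x^2, the coefficients solve the normal equations G · a = b where
  G_{ij} = <φ_i, φ_j> and b_i = <f, φ_i>, with φ_0 = 1, φ_1 = x, φ_2 = x^2.
G =
  [2, 0, 2/3]
  [0, 2/3, 0]
  [2/3, 0, 2/5],
b = (-2, 16/5, -6/5).
Solving gives a_0 = 0, a_1 = 24/5, a_2 = -3, so
  g(x) = -3*x^2 + 24*x/5.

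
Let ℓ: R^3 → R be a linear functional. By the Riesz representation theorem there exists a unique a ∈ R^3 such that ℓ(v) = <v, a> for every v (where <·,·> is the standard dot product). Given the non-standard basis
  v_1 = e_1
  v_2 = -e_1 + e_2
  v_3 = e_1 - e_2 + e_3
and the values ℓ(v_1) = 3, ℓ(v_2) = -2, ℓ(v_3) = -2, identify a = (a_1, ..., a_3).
a = (3, 1, -4)

Write a = (a_1, ..., a_3) in the standard basis. For each basis vector v_i, ℓ(v_i) = <v_i, a> is a linear equation in the a_j's. Collect the n equations into a matrix system V a = ℓ, where row i of V is v_i (expressed in the standard basis). Since V is invertible (lower-triangular with 1s on the diagonal, up to permutation), solve by back-substitution:
  V =
[[1, 0, 0],
 [-1, 1, 0],
 [1, -1, 1]]
  V a = (3, -2, -2)
Solving gives a = (3, 1, -4).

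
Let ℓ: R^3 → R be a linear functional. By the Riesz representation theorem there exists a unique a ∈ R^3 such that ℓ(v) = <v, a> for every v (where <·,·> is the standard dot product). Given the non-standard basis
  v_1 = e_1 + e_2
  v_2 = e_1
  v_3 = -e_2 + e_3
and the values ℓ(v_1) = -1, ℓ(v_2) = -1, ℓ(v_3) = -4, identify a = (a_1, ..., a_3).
a = (-1, 0, -4)

Write a = (a_1, ..., a_3) in the standard basis. For each basis vector v_i, ℓ(v_i) = <v_i, a> is a linear equation in the a_j's. Collect the n equations into a matrix system V a = ℓ, where row i of V is v_i (expressed in the standard basis). Since V is invertible (lower-triangular with 1s on the diagonal, up to permutation), solve by back-substitution:
  V =
[[1, 1, 0],
 [1, 0, 0],
 [0, -1, 1]]
  V a = (-1, -1, -4)
Solving gives a = (-1, 0, -4).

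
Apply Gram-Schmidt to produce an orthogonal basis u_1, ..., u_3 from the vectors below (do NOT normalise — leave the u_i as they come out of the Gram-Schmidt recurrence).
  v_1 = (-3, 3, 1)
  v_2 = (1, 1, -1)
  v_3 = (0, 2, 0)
Orthogonal basis:
  u_1 = (-3, 3, 1)
  u_2 = (16/19, 22/19, -18/19)
  u_3 = (2/7, 1/7, 3/7)

Apply the Gram-Schmidt recurrence
  u_1 = v_1
  u_i = v_i − Σ_{j<i} ((v_i · u_j) / (u_j · u_j)) · u_j.

Step by step this gives:
  u_1 = (-3, 3, 1)
  u_2 = (16/19, 22/19, -18/19)
  u_3 = (2/7, 1/7, 3/7)

Orthogonality check:
  u_2 · u_1 = 0 (should be 0)
  u_3 · u_1 = 0 (should be 0)
  u_3 · u_2 = 0 (should be 0)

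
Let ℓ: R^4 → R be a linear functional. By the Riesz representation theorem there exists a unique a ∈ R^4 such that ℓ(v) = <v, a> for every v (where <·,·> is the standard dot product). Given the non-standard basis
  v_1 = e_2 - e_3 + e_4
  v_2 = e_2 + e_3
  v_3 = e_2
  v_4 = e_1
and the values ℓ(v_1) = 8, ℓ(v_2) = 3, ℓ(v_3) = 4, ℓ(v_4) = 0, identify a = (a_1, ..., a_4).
a = (0, 4, -1, 3)

Write a = (a_1, ..., a_4) in the standard basis. For each basis vector v_i, ℓ(v_i) = <v_i, a> is a linear equation in the a_j's. Collect the n equations into a matrix system V a = ℓ, where row i of V is v_i (expressed in the standard basis). Since V is invertible (lower-triangular with 1s on the diagonal, up to permutation), solve by back-substitution:
  V =
[[0, 1, -1, 1],
 [0, 1, 1, 0],
 [0, 1, 0, 0],
 [1, 0, 0, 0]]
  V a = (8, 3, 4, 0)
Solving gives a = (0, 4, -1, 3).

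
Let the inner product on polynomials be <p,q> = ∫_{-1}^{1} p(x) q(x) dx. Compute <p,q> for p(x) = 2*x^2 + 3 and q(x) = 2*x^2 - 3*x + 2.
<p,q> = 304/15

Expand the product: p(x)·q(x) = 4*x^4 - 6*x^3 + 10*x^2 - 9*x + 6.
∫_{-1}^{1} of each monomial x^k gives [2/(k+1) if k even, 0 if k odd]. Integrating term-by-term (or equivalently evaluating the antiderivative F(x) = 4*x^5/5 - 3*x^4/2 + 10*x^3/3 - 9*x^2/2 + 6*x at the endpoints):
  F(1) − F(−1) = 62/15 − (-242/15) = 304/15.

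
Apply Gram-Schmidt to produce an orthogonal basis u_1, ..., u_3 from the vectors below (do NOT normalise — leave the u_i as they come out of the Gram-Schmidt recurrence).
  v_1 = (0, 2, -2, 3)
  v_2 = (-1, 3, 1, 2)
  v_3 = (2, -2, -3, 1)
Orthogonal basis:
  u_1 = (0, 2, -2, 3)
  u_2 = (-1, 31/17, 37/17, 4/17)
  u_3 = (107/155, -1/5, 68/155, 66/155)

Apply the Gram-Schmidt recurrence
  u_1 = v_1
  u_i = v_i − Σ_{j<i} ((v_i · u_j) / (u_j · u_j)) · u_j.

Step by step this gives:
  u_1 = (0, 2, -2, 3)
  u_2 = (-1, 31/17, 37/17, 4/17)
  u_3 = (107/155, -1/5, 68/155, 66/155)

Orthogonality check:
  u_2 · u_1 = 0 (should be 0)
  u_3 · u_1 = 0 (should be 0)
  u_3 · u_2 = 0 (should be 0)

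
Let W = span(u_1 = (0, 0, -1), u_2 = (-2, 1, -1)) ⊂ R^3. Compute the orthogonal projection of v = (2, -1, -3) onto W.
proj_W(v) = (2, -1, -3)

Set up U = [u_1 | ... | u_2] ∈ R^(3×2). The projector onto W = col(U) is P = U (U^T U)^(-1) U^T.
Compute U^T U =
  [1, 1]
  [1, 6],
and U^T v = (3, -2).
Solve U^T U · c = U^T v for the coefficients: c = (4, -1). The projection is proj_W(v) = U c.
Check: (v - proj_W(v)) · u_1 = 0  (should be 0).
Check: (v - proj_W(v)) · u_2 = 0  (should be 0).
Result: proj_W(v) = (2, -1, -3).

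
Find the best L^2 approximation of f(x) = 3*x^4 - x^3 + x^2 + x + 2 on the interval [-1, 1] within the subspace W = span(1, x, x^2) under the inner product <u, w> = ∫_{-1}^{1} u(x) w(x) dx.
g(x) = 25*x^2/7 + 2*x/5 + 61/35

The best approximation g ∈ W is the orthogonal projection of f onto W. Writing g = a_0 + a_1 x + a_2 x^2, the coefficients solve the normal equations G · a = b where
  G_{ij} = <φ_i, φ_j> and b_i = <f, φ_i>, with φ_0 = 1, φ_1 = x, φ_2 = x^2.
G =
  [2, 0, 2/3]
  [0, 2/3, 0]
  [2/3, 0, 2/5],
b = (88/15, 4/15, 272/105).
Solving gives a_0 = 61/35, a_1 = 2/5, a_2 = 25/7, so
  g(x) = 25*x^2/7 + 2*x/5 + 61/35.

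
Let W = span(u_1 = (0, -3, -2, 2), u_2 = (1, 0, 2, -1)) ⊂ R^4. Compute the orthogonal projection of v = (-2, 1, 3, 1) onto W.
proj_W(v) = (3/22, 12/11, 1, -19/22)

Set up U = [u_1 | ... | u_2] ∈ R^(4×2). The projector onto W = col(U) is P = U (U^T U)^(-1) U^T.
Compute U^T U =
  [17, -6]
  [-6, 6],
and U^T v = (-7, 3).
Solve U^T U · c = U^T v for the coefficients: c = (-4/11, 3/22). The projection is proj_W(v) = U c.
Check: (v - proj_W(v)) · u_1 = 0  (should be 0).
Check: (v - proj_W(v)) · u_2 = 0  (should be 0).
Result: proj_W(v) = (3/22, 12/11, 1, -19/22).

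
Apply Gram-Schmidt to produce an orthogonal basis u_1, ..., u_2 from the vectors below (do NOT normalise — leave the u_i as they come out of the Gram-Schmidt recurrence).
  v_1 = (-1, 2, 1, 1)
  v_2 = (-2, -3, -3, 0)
Orthogonal basis:
  u_1 = (-1, 2, 1, 1)
  u_2 = (-3, -1, -2, 1)

Apply the Gram-Schmidt recurrence
  u_1 = v_1
  u_i = v_i − Σ_{j<i} ((v_i · u_j) / (u_j · u_j)) · u_j.

Step by step this gives:
  u_1 = (-1, 2, 1, 1)
  u_2 = (-3, -1, -2, 1)

Orthogonality check:
  u_2 · u_1 = 0 (should be 0)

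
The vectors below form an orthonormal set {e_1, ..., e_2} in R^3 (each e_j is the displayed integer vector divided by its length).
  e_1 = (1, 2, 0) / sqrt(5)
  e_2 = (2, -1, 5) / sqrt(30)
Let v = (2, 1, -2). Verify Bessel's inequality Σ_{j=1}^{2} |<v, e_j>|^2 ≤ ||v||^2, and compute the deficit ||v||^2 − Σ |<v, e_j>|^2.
Σ |<v, e_j>|^2 = 29/6; ||v||^2 = 9; deficit = 25/6

Write each e_j = u_j / sqrt(<u_j, u_j>) where u_j is the displayed integer vector. Then <v, e_j> = <v, u_j> / sqrt(<u_j, u_j>), so |<v, e_j>|^2 = <v, u_j>^2 / <u_j, u_j>.
Coefficients: <v, e_1> = 4/sqrt(5), <v, e_2> = -7/sqrt(30).
Square and sum: Σ |<v, e_j>|^2 = 29/6.
Compute ||v||^2 = v·v = 9.
Deficit = 9 − 29/6 = 25/6 ≥ 0, confirming Bessel's inequality. (The deficit equals ||v − Σ <v,e_j> e_j||^2, the squared distance from v to span{e_j}.)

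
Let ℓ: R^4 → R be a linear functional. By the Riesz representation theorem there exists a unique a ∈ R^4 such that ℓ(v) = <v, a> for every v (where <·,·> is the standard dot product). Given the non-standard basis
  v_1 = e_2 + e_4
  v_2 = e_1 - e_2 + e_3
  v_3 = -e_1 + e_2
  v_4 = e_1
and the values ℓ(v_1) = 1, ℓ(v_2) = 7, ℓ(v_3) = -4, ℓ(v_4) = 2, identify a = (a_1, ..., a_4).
a = (2, -2, 3, 3)

Write a = (a_1, ..., a_4) in the standard basis. For each basis vector v_i, ℓ(v_i) = <v_i, a> is a linear equation in the a_j's. Collect the n equations into a matrix system V a = ℓ, where row i of V is v_i (expressed in the standard basis). Since V is invertible (lower-triangular with 1s on the diagonal, up to permutation), solve by back-substitution:
  V =
[[0, 1, 0, 1],
 [1, -1, 1, 0],
 [-1, 1, 0, 0],
 [1, 0, 0, 0]]
  V a = (1, 7, -4, 2)
Solving gives a = (2, -2, 3, 3).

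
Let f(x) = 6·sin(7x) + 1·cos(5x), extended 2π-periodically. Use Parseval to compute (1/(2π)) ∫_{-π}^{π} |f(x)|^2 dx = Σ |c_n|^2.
Σ |c_n|^2 = 37/2

Expand |f|^2 and use orthogonality of {sin(nx), cos(mx)} on [-π, π]:
  ∫_{-π}^{π} sin(nx)^2 dx = π, ∫ cos(mx)^2 dx = π, and cross terms integrate to 0.
So ∫_{-π}^{π} f(x)^2 dx = 6^2 · π + 1^2 · π = (36 + 1)π.
Divide by 2π: (36 + 1)/2 = 37/2.
By Parseval, this equals Σ |c_n|^2.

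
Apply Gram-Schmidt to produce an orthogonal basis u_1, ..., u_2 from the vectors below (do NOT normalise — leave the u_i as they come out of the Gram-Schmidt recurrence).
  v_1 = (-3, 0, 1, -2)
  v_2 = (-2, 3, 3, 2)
Orthogonal basis:
  u_1 = (-3, 0, 1, -2)
  u_2 = (-13/14, 3, 37/14, 19/7)

Apply the Gram-Schmidt recurrence
  u_1 = v_1
  u_i = v_i − Σ_{j<i} ((v_i · u_j) / (u_j · u_j)) · u_j.

Step by step this gives:
  u_1 = (-3, 0, 1, -2)
  u_2 = (-13/14, 3, 37/14, 19/7)

Orthogonality check:
  u_2 · u_1 = 0 (should be 0)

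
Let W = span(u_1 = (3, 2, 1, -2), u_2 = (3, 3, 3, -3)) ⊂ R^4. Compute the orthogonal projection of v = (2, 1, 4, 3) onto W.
proj_W(v) = (0, 1, 2, -1)

Set up U = [u_1 | ... | u_2] ∈ R^(4×2). The projector onto W = col(U) is P = U (U^T U)^(-1) U^T.
Compute U^T U =
  [18, 24]
  [24, 36],
and U^T v = (6, 12).
Solve U^T U · c = U^T v for the coefficients: c = (-1, 1). The projection is proj_W(v) = U c.
Check: (v - proj_W(v)) · u_1 = 0  (should be 0).
Check: (v - proj_W(v)) · u_2 = 0  (should be 0).
Result: proj_W(v) = (0, 1, 2, -1).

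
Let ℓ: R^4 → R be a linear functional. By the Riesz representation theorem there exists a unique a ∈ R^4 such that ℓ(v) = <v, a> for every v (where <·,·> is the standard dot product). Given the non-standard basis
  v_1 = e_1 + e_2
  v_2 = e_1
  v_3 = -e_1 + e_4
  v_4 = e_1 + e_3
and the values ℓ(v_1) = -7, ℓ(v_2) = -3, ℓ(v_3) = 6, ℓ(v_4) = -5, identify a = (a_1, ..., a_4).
a = (-3, -4, -2, 3)

Write a = (a_1, ..., a_4) in the standard basis. For each basis vector v_i, ℓ(v_i) = <v_i, a> is a linear equation in the a_j's. Collect the n equations into a matrix system V a = ℓ, where row i of V is v_i (expressed in the standard basis). Since V is invertible (lower-triangular with 1s on the diagonal, up to permutation), solve by back-substitution:
  V =
[[1, 1, 0, 0],
 [1, 0, 0, 0],
 [-1, 0, 0, 1],
 [1, 0, 1, 0]]
  V a = (-7, -3, 6, -5)
Solving gives a = (-3, -4, -2, 3).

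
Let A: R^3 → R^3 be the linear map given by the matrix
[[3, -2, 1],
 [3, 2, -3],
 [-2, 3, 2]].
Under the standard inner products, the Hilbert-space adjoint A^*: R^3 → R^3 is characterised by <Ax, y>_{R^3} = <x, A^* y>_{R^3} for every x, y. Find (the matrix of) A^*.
A^* = A^T =
[[3, 3, -2],
 [-2, 2, 3],
 [1, -3, 2]]

For real matrices with standard dot products, the defining identity <Ax, y> = <x, A^* y> gives (Ax)^T y = x^T (A^*) y, i.e. x^T A^T y = x^T (A^*) y. Since this holds for all x, y, we must have A^* = A^T. Therefore
A^* =
[[3, 3, -2],
 [-2, 2, 3],
 [1, -3, 2]].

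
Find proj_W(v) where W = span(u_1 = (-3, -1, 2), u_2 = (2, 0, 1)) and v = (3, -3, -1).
proj_W(v) = (68/27, 10/27, -1/27)

Set up U = [u_1 | ... | u_2] ∈ R^(3×2). The projector onto W = col(U) is P = U (U^T U)^(-1) U^T.
Compute U^T U =
  [14, -4]
  [-4, 5],
and U^T v = (-8, 5).
Solve U^T U · c = U^T v for the coefficients: c = (-10/27, 19/27). The projection is proj_W(v) = U c.
Check: (v - proj_W(v)) · u_1 = 0  (should be 0).
Check: (v - proj_W(v)) · u_2 = 0  (should be 0).
Result: proj_W(v) = (68/27, 10/27, -1/27).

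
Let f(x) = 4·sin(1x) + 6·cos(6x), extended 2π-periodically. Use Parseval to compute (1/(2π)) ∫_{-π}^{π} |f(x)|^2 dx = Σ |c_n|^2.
Σ |c_n|^2 = 26

Expand |f|^2 and use orthogonality of {sin(nx), cos(mx)} on [-π, π]:
  ∫_{-π}^{π} sin(nx)^2 dx = π, ∫ cos(mx)^2 dx = π, and cross terms integrate to 0.
So ∫_{-π}^{π} f(x)^2 dx = 4^2 · π + 6^2 · π = (16 + 36)π.
Divide by 2π: (16 + 36)/2 = 26.
By Parseval, this equals Σ |c_n|^2.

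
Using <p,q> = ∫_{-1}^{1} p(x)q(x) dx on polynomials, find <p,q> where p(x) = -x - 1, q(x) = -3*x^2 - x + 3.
<p,q> = -10/3

Expand the product: p(x)·q(x) = 3*x^3 + 4*x^2 - 2*x - 3.
∫_{-1}^{1} of each monomial x^k gives [2/(k+1) if k even, 0 if k odd]. Integrating term-by-term (or equivalently evaluating the antiderivative F(x) = 3*x^4/4 + 4*x^3/3 - x^2 - 3*x at the endpoints):
  F(1) − F(−1) = -23/12 − (17/12) = -10/3.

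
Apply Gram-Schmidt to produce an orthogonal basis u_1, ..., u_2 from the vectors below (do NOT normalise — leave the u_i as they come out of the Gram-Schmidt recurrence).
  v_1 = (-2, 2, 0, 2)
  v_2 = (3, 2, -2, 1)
Orthogonal basis:
  u_1 = (-2, 2, 0, 2)
  u_2 = (3, 2, -2, 1)

Apply the Gram-Schmidt recurrence
  u_1 = v_1
  u_i = v_i − Σ_{j<i} ((v_i · u_j) / (u_j · u_j)) · u_j.

Step by step this gives:
  u_1 = (-2, 2, 0, 2)
  u_2 = (3, 2, -2, 1)

Orthogonality check:
  u_2 · u_1 = 0 (should be 0)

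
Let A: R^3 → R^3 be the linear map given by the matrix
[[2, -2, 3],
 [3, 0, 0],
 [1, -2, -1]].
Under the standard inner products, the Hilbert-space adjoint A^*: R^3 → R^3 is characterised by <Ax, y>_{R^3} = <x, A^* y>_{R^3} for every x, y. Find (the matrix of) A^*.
A^* = A^T =
[[2, 3, 1],
 [-2, 0, -2],
 [3, 0, -1]]

For real matrices with standard dot products, the defining identity <Ax, y> = <x, A^* y> gives (Ax)^T y = x^T (A^*) y, i.e. x^T A^T y = x^T (A^*) y. Since this holds for all x, y, we must have A^* = A^T. Therefore
A^* =
[[2, 3, 1],
 [-2, 0, -2],
 [3, 0, -1]].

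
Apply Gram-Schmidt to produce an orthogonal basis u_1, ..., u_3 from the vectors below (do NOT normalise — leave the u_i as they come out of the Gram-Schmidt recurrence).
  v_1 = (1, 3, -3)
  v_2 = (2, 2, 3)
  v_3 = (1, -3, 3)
Orthogonal basis:
  u_1 = (1, 3, -3)
  u_2 = (39/19, 41/19, 54/19)
  u_3 = (225/161, -135/161, -60/161)

Apply the Gram-Schmidt recurrence
  u_1 = v_1
  u_i = v_i − Σ_{j<i} ((v_i · u_j) / (u_j · u_j)) · u_j.

Step by step this gives:
  u_1 = (1, 3, -3)
  u_2 = (39/19, 41/19, 54/19)
  u_3 = (225/161, -135/161, -60/161)

Orthogonality check:
  u_2 · u_1 = 0 (should be 0)
  u_3 · u_1 = 0 (should be 0)
  u_3 · u_2 = 0 (should be 0)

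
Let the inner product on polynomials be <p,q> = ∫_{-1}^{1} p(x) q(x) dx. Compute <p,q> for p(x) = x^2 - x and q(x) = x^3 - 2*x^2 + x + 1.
<p,q> = -6/5

Expand the product: p(x)·q(x) = x^5 - 3*x^4 + 3*x^3 - x.
∫_{-1}^{1} of each monomial x^k gives [2/(k+1) if k even, 0 if k odd]. Integrating term-by-term (or equivalently evaluating the antiderivative F(x) = x^6/6 - 3*x^5/5 + 3*x^4/4 - x^2/2 at the endpoints):
  F(1) − F(−1) = -11/60 − (61/60) = -6/5.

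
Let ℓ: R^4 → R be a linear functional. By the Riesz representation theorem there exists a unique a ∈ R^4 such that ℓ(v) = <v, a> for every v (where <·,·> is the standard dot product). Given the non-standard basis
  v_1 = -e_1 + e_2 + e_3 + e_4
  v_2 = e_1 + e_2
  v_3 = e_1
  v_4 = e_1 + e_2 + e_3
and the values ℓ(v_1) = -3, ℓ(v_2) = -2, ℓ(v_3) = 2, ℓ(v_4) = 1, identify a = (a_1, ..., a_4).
a = (2, -4, 3, 0)

Write a = (a_1, ..., a_4) in the standard basis. For each basis vector v_i, ℓ(v_i) = <v_i, a> is a linear equation in the a_j's. Collect the n equations into a matrix system V a = ℓ, where row i of V is v_i (expressed in the standard basis). Since V is invertible (lower-triangular with 1s on the diagonal, up to permutation), solve by back-substitution:
  V =
[[-1, 1, 1, 1],
 [1, 1, 0, 0],
 [1, 0, 0, 0],
 [1, 1, 1, 0]]
  V a = (-3, -2, 2, 1)
Solving gives a = (2, -4, 3, 0).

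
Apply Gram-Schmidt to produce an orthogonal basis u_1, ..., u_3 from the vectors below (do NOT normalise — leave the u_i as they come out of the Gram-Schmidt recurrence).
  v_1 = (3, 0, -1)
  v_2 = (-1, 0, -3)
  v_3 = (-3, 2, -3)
Orthogonal basis:
  u_1 = (3, 0, -1)
  u_2 = (-1, 0, -3)
  u_3 = (0, 2, 0)

Apply the Gram-Schmidt recurrence
  u_1 = v_1
  u_i = v_i − Σ_{j<i} ((v_i · u_j) / (u_j · u_j)) · u_j.

Step by step this gives:
  u_1 = (3, 0, -1)
  u_2 = (-1, 0, -3)
  u_3 = (0, 2, 0)

Orthogonality check:
  u_2 · u_1 = 0 (should be 0)
  u_3 · u_1 = 0 (should be 0)
  u_3 · u_2 = 0 (should be 0)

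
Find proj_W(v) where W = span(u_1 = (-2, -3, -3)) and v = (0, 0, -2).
proj_W(v) = (-6/11, -9/11, -9/11)

Set up U = [u_1 | ... | u_1] ∈ R^(3×1). The projector onto W = col(U) is P = U (U^T U)^(-1) U^T.
Compute U^T U =
  [22],
and U^T v = (6).
Solve U^T U · c = U^T v for the coefficients: c = (3/11). The projection is proj_W(v) = U c.
Check: (v - proj_W(v)) · u_1 = 0  (should be 0).
Result: proj_W(v) = (-6/11, -9/11, -9/11).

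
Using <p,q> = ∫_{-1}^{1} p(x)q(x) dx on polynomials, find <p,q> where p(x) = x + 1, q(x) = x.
<p,q> = 2/3

Expand the product: p(x)·q(x) = x^2 + x.
∫_{-1}^{1} of each monomial x^k gives [2/(k+1) if k even, 0 if k odd]. Integrating term-by-term (or equivalently evaluating the antiderivative F(x) = x^3/3 + x^2/2 at the endpoints):
  F(1) − F(−1) = 5/6 − (1/6) = 2/3.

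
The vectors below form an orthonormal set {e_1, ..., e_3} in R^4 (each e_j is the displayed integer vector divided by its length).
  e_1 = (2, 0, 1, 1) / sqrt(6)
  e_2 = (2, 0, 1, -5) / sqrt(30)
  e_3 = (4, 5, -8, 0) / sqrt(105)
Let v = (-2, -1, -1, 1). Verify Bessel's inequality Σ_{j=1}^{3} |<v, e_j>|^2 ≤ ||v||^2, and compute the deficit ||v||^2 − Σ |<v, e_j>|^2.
Σ |<v, e_j>|^2 = 131/21; ||v||^2 = 7; deficit = 16/21

Write each e_j = u_j / sqrt(<u_j, u_j>) where u_j is the displayed integer vector. Then <v, e_j> = <v, u_j> / sqrt(<u_j, u_j>), so |<v, e_j>|^2 = <v, u_j>^2 / <u_j, u_j>.
Coefficients: <v, e_1> = -4/sqrt(6), <v, e_2> = -10/sqrt(30), <v, e_3> = -5/sqrt(105).
Square and sum: Σ |<v, e_j>|^2 = 131/21.
Compute ||v||^2 = v·v = 7.
Deficit = 7 − 131/21 = 16/21 ≥ 0, confirming Bessel's inequality. (The deficit equals ||v − Σ <v,e_j> e_j||^2, the squared distance from v to span{e_j}.)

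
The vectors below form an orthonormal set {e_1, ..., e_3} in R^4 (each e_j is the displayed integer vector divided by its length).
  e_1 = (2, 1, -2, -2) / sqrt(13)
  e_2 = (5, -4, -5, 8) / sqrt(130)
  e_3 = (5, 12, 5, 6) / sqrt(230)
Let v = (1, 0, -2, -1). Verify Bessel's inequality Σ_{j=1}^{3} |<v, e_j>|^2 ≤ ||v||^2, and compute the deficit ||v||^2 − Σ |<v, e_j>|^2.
Σ |<v, e_j>|^2 = 134/23; ||v||^2 = 6; deficit = 4/23

Write each e_j = u_j / sqrt(<u_j, u_j>) where u_j is the displayed integer vector. Then <v, e_j> = <v, u_j> / sqrt(<u_j, u_j>), so |<v, e_j>|^2 = <v, u_j>^2 / <u_j, u_j>.
Coefficients: <v, e_1> = 8/sqrt(13), <v, e_2> = 7/sqrt(130), <v, e_3> = -11/sqrt(230).
Square and sum: Σ |<v, e_j>|^2 = 134/23.
Compute ||v||^2 = v·v = 6.
Deficit = 6 − 134/23 = 4/23 ≥ 0, confirming Bessel's inequality. (The deficit equals ||v − Σ <v,e_j> e_j||^2, the squared distance from v to span{e_j}.)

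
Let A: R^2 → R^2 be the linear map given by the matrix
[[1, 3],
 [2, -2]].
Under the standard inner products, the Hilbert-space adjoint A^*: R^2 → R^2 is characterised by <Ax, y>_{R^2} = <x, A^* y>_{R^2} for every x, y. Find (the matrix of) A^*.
A^* = A^T =
[[1, 2],
 [3, -2]]

For real matrices with standard dot products, the defining identity <Ax, y> = <x, A^* y> gives (Ax)^T y = x^T (A^*) y, i.e. x^T A^T y = x^T (A^*) y. Since this holds for all x, y, we must have A^* = A^T. Therefore
A^* =
[[1, 2],
 [3, -2]].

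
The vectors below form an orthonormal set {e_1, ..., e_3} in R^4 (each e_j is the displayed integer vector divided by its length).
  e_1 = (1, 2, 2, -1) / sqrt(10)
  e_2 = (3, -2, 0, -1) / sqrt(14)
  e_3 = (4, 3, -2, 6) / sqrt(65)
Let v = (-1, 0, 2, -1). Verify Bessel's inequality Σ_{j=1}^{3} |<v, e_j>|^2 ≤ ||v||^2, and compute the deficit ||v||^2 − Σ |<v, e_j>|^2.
Σ |<v, e_j>|^2 = 446/91; ||v||^2 = 6; deficit = 100/91

Write each e_j = u_j / sqrt(<u_j, u_j>) where u_j is the displayed integer vector. Then <v, e_j> = <v, u_j> / sqrt(<u_j, u_j>), so |<v, e_j>|^2 = <v, u_j>^2 / <u_j, u_j>.
Coefficients: <v, e_1> = 4/sqrt(10), <v, e_2> = -2/sqrt(14), <v, e_3> = -14/sqrt(65).
Square and sum: Σ |<v, e_j>|^2 = 446/91.
Compute ||v||^2 = v·v = 6.
Deficit = 6 − 446/91 = 100/91 ≥ 0, confirming Bessel's inequality. (The deficit equals ||v − Σ <v,e_j> e_j||^2, the squared distance from v to span{e_j}.)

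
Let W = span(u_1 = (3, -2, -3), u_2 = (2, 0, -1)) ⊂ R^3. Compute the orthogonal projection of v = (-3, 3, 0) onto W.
proj_W(v) = (-57/29, 42/29, 60/29)

Set up U = [u_1 | ... | u_2] ∈ R^(3×2). The projector onto W = col(U) is P = U (U^T U)^(-1) U^T.
Compute U^T U =
  [22, 9]
  [9, 5],
and U^T v = (-15, -6).
Solve U^T U · c = U^T v for the coefficients: c = (-21/29, 3/29). The projection is proj_W(v) = U c.
Check: (v - proj_W(v)) · u_1 = 0  (should be 0).
Check: (v - proj_W(v)) · u_2 = 0  (should be 0).
Result: proj_W(v) = (-57/29, 42/29, 60/29).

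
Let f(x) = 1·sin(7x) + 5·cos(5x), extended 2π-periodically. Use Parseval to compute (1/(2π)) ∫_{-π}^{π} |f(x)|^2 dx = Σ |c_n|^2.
Σ |c_n|^2 = 13

Expand |f|^2 and use orthogonality of {sin(nx), cos(mx)} on [-π, π]:
  ∫_{-π}^{π} sin(nx)^2 dx = π, ∫ cos(mx)^2 dx = π, and cross terms integrate to 0.
So ∫_{-π}^{π} f(x)^2 dx = 1^2 · π + 5^2 · π = (1 + 25)π.
Divide by 2π: (1 + 25)/2 = 13.
By Parseval, this equals Σ |c_n|^2.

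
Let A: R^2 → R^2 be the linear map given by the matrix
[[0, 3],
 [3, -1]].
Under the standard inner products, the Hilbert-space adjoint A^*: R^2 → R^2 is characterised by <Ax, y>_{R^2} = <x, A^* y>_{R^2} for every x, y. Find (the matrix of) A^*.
A^* = A^T =
[[0, 3],
 [3, -1]]

For real matrices with standard dot products, the defining identity <Ax, y> = <x, A^* y> gives (Ax)^T y = x^T (A^*) y, i.e. x^T A^T y = x^T (A^*) y. Since this holds for all x, y, we must have A^* = A^T. Therefore
A^* =
[[0, 3],
 [3, -1]].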